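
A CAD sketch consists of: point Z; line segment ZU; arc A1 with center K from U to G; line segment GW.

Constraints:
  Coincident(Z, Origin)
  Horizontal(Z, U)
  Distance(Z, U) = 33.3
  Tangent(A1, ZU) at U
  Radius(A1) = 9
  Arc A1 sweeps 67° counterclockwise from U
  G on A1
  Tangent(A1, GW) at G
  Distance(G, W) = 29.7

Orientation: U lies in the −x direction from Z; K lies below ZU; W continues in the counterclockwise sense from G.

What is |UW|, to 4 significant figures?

38.38

Z is at the origin; ZU is horizontal with |ZU| = 33.3 and U on the −x side, so U = (-33.30, 0.000). A1 meets ZU tangentially, so KU is at right angles to ZU, so K = U + (0, -9) = (-33.30, -9.000). On A1, U sits at bearing 90° from K; a 67° counterclockwise sweep puts G at bearing 157°, so G = K + 9.0·(cos 157°, sin 157°) = (-41.58, -5.483). A1 meets GW tangentially, so KG is at right angles to GW, so GW runs along (−sin 157°, cos 157°); with |GW| = 29.7, W = (-53.19, -32.82). Then |UW| = |W − U| = 38.38.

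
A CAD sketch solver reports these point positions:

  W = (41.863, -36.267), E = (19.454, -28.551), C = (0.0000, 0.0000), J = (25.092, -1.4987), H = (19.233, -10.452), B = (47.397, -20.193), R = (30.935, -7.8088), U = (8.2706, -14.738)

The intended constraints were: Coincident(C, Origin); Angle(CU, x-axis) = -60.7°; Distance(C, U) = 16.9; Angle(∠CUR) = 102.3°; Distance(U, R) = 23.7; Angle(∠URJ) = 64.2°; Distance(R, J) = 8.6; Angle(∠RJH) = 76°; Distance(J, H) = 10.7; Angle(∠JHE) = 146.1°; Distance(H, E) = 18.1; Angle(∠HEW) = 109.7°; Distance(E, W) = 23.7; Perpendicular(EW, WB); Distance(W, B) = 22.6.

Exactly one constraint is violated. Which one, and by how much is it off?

Distance(W, B) = 22.6 — off by 5.60.

C = (0.00, 0.00) ✓; CU at -60.70° ✓; |CU| = 16.90 ✓; ∠CUR = 102.3° ✓; |UR| = 23.70 ✓; ∠URJ = 64.20° ✓; |RJ| = 8.600 ✓; ∠RJH = 76.00° ✓; |JH| = 10.70 ✓; ∠JHE = 146.1° ✓; |HE| = 18.10 ✓; ∠HEW = 109.7° ✓; |EW| = 23.70 ✓; ∠(EW, WB) = 90.00° ✓; |WB| = 17.00 ✗.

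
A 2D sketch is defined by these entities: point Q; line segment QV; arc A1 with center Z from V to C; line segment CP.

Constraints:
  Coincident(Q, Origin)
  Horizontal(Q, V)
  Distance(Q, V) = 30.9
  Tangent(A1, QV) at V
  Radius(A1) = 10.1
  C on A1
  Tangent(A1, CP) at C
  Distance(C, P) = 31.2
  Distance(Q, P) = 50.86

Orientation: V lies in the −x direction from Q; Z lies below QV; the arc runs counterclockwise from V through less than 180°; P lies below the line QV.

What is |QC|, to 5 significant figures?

42.572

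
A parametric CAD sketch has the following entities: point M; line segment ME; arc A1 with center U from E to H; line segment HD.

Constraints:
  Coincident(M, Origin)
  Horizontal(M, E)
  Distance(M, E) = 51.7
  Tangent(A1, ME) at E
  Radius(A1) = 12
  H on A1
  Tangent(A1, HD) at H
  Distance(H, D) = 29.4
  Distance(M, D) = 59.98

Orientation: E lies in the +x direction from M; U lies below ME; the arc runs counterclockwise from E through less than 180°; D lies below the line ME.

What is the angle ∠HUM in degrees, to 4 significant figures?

18.33°

M is at the origin; ME is horizontal with |ME| = 51.7 and E on the +x side, so E = (51.70, 0.000). The tangent condition forces UE to be normal to ME, so U = E + (0, -12) = (51.70, -12.00). Since UH ⟂ HD (tangency), |UD| = √(12.0² + 29.4²) = 31.75 regardless of where H sits on A1. So D lies on both circle(M, 59.98) and circle(U, 31.75); the below-ME intersection is D = (42.45, -42.38). H is the foot of the tangent from D: H = (39.75, -13.10).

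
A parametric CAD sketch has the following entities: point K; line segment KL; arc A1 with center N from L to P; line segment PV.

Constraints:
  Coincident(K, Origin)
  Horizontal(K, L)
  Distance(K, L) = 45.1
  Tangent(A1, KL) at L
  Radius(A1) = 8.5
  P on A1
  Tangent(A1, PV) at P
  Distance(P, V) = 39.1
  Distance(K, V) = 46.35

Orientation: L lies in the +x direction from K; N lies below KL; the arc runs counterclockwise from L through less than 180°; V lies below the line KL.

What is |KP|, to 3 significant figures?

37.7

Checks: |NP| = 8.500 ✓; ∠(NP, PV) = 90.00° ✓; |PV| = 39.10 ✓; |KV| = 46.35 ✓.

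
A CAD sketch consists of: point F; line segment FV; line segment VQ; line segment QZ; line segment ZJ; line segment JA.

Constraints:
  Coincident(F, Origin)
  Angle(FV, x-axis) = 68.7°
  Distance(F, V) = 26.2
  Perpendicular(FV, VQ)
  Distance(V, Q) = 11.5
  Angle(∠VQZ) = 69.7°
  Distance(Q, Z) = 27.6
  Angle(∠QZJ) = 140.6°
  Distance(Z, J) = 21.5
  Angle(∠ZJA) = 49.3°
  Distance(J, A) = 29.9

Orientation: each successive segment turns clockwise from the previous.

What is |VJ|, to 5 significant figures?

40.326

F is at the origin; FV runs at 68.7° with length 26.2, so V = (9.5172, 24.410). The perpendicularity gives VQ at right angles to FV, so VQ runs at -21.300°; with |VQ| = 11.5, Q = (20.232, 20.233). ∠VQZ = 69.7° gives QZ at -131.60° from the x-axis; with |QZ| = 27.6, Z = (1.9073, -0.40631). ∠QZJ = 140.6° gives ZJ at -171.00° from the x-axis; with |ZJ| = 21.5, J = (-19.328, -3.7696). Then |VJ| = |J − V| = 40.326.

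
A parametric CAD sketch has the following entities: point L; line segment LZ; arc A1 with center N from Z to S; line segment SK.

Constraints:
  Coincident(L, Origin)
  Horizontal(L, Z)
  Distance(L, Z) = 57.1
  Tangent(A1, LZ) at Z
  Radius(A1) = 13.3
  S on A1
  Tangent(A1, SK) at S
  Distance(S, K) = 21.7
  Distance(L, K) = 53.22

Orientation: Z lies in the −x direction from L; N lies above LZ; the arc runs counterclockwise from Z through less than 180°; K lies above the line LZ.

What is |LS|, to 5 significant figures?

45.445

L is at the origin; LZ is horizontal with |LZ| = 57.1 and Z on the −x side, so Z = (-57.100, 0.0000). Tangency of A1 to LZ means the radius NZ is perpendicular to LZ, so N = Z + (0, 13.3) = (-57.100, 13.300). Since NS ⟂ SK (tangency), |NK| = √(13.3² + 21.7²) = 25.452 regardless of where S sits on A1. So K lies on both circle(L, 53.22) and circle(N, 25.452); the above-LZ intersection is K = (-41.455, 33.375). S is the foot of the tangent from K: S = (-43.884, 11.811).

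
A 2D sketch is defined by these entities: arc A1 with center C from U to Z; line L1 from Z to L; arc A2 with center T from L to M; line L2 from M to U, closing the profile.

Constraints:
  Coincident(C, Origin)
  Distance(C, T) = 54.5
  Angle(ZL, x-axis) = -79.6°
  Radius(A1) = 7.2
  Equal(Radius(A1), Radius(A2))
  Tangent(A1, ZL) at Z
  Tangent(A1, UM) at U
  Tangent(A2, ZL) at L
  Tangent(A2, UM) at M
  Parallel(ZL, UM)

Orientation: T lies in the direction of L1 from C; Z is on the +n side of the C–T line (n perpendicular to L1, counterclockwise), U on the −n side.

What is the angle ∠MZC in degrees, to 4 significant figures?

75.20°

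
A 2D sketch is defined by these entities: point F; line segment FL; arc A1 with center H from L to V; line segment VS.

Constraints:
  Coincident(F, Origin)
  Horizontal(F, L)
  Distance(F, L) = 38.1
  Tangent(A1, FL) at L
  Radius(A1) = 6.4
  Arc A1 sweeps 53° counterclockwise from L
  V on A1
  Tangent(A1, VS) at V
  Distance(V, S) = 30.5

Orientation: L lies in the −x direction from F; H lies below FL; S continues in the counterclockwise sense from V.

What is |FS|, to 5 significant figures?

67.189

On A1, L sits at bearing 90° from H; a 53° counterclockwise sweep puts V at bearing 143°, so V = H + 6.4·(cos 143°, sin 143°) = (-43.211, -2.5484). Since A1 is tangent to VS there, HV ⟂ VS, so VS runs along (−sin 143°, cos 143°); with |VS| = 30.5, S = (-61.567, -26.907). Then |FS| = |S − F| = 67.189.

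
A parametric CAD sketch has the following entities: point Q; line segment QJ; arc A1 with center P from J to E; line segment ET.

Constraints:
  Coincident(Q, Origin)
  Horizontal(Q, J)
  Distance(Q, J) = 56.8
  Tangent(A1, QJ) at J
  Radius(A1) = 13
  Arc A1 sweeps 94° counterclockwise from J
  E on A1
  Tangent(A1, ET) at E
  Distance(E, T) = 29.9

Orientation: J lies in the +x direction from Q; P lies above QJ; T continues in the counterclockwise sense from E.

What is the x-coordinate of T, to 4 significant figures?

67.68

Q is at the origin; Q and J share the same y with |QJ| = 56.8 and J on the +x side, so J = (56.80, 0.000). The tangent condition forces PJ to be normal to QJ, so P = J + (0, 13) = (56.80, 13.00). On A1, J sits at bearing -90° from P; a 94° counterclockwise sweep puts E at bearing 4°, so E = P + 13.0·(cos 4°, sin 4°) = (69.77, 13.91). A1 meets ET tangentially, so PE is at right angles to ET, so ET runs along (−sin 4°, cos 4°); with |ET| = 29.9, T = (67.68, 43.73). So T.x = 67.68.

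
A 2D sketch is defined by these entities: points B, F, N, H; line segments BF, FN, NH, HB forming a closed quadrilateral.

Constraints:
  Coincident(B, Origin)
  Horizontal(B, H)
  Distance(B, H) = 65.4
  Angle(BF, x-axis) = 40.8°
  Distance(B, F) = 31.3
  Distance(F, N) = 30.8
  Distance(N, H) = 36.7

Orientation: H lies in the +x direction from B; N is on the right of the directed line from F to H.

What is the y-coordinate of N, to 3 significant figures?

-9.69

B is at the origin; B and H share the same y with |BH| = 65.4 and H in +x, so H = (65.4, 0). BF runs at 40.8° with |BF| = 31.3, so F = (23.7, 20.5). N is determined by |FN| = 30.8 and |NH| = 36.7 together: it lies at the intersection of circle(F, 30.8) and circle(H, 36.7). With |FH| = 46.5, the foot of the radical line on FH is 18.9 from F and the perpendicular offset is √(30.8² − 18.9²) = 24.3. Taking the right-of-FH solution: N = (30.0, -9.69).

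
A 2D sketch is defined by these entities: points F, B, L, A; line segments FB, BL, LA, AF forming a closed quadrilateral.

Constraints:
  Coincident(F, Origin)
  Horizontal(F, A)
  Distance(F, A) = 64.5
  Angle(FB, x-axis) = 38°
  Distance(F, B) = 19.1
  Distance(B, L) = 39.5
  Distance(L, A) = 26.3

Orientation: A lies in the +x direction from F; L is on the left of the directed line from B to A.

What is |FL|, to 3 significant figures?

57.8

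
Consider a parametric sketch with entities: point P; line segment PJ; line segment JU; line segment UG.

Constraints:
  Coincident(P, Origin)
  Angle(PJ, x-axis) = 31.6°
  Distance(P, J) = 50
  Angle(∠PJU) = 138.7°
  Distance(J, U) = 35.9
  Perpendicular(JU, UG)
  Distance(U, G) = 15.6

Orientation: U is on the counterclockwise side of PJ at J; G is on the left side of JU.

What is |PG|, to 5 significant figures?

75.496

P is at the origin; PJ runs at 31.6° with length 50.0, so J = 50.0·(cos 31.6°, sin 31.6°) = (42.586, 26.199). ∠PJU = 138.7°, so JU runs at 31.6° + (180° − 138.7°) = 72.900° from the x-axis; with |JU| = 35.9, U = J + 35.9·(cos 72.900°, sin 72.900°) = (53.142, 60.512). JU is perpendicular to UG; with |UG| = 15.6 on the left of JU, G = U + 15.6·(-0.95579, 0.29404) = (38.232, 65.099). Then |PG| = |G − P| = 75.496.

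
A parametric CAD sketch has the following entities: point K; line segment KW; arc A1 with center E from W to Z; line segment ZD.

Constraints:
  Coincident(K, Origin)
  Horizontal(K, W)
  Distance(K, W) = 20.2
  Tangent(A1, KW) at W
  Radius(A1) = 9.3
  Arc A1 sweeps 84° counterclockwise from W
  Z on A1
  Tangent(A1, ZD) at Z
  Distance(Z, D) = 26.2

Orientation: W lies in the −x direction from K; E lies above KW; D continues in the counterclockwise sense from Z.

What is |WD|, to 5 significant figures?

36.414

K is at the origin; K and W share the same y with |KW| = 20.2 and W on the −x side, so W = (-20.200, 0.0000). Since A1 is tangent to KW there, EW ⟂ KW, so E = W + (0, 9.3) = (-20.200, 9.3000). On A1, W sits at bearing -90° from E; an 84° counterclockwise sweep puts Z at bearing -6°, so Z = E + 9.3·(cos -6°, sin -6°) = (-10.951, 8.3279). A1 meets ZD tangentially, so EZ is at right angles to ZD, so ZD runs along (−sin -6°, cos -6°); with |ZD| = 26.2, D = (-8.2123, 34.384). Then |WD| = |D − W| = 36.414.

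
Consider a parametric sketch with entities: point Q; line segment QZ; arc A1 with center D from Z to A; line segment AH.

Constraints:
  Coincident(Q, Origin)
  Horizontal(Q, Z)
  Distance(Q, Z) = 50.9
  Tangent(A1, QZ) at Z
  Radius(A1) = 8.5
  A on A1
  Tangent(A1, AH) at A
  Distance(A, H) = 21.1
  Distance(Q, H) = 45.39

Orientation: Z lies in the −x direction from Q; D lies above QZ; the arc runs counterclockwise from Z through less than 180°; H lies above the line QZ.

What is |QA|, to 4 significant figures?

43.17

Checks: Q.y = 0.00, Z.y = 0.00 ✓; ∠(DZ, ZQ) = 90.00° ✓; |DZ| = 8.500 ✓; |DA| = 8.500 ✓; ∠(DA, AH) = 90.00° ✓; |AH| = 21.10 ✓; |QH| = 45.39 ✓.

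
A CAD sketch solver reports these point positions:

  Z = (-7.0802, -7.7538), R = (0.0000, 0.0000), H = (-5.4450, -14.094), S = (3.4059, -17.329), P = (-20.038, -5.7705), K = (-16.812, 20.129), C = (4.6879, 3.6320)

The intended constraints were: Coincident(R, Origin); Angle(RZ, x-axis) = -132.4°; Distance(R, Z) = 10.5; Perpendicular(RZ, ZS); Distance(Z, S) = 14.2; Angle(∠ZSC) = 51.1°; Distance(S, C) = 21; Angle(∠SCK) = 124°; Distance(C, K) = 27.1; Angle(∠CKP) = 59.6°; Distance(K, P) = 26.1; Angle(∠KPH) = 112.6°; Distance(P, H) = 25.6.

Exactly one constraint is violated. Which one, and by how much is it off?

Distance(P, H) = 25.6 — off by 8.80.

R = (0.00, 0.00) ✓; RZ at -132.4° ✓; |RZ| = 10.50 ✓; ∠(RZ, ZS) = 90.00° ✓; |ZS| = 14.20 ✓; ∠ZSC = 51.10° ✓; |SC| = 21.00 ✓; ∠SCK = 124.0° ✓; |CK| = 27.10 ✓; ∠CKP = 59.60° ✓; |KP| = 26.10 ✓; ∠KPH = 112.6° ✓; |PH| = 16.80 ✗.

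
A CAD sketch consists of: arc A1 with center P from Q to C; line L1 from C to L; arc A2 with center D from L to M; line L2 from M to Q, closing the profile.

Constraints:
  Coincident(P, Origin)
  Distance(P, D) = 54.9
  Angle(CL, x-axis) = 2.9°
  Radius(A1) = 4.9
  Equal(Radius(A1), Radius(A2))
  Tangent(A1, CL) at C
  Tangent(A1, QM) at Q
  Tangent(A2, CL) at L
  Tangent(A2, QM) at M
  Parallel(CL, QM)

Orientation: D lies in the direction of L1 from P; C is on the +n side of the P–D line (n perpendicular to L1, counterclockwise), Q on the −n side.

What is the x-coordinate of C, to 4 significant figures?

-0.2479

The slot axis is L1's direction at 2.9°, so u = (cos 2.9°, sin 2.9°) = (0.9987, 0.05059) and n = (−sin 2.9°, cos 2.9°) = (-0.05059, 0.9987). P is at the origin and D lies 54.9 along u from P, so D = 54.9·u = (54.83, 2.778). Tangency of A1 to both parallel lines with radius 4.9 puts C and Q at P ± 4.9·n: C = (-0.2479, 4.894), Q = (0.2479, -4.894). So C.x = -0.2479.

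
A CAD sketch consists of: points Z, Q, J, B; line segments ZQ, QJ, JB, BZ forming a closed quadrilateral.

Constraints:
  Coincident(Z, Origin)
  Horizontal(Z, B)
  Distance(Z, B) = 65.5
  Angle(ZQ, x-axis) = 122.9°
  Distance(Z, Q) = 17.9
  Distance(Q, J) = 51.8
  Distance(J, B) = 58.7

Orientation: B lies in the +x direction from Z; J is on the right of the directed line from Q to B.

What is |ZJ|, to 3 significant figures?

34.0

Z is at the origin; ZB is horizontal with |ZB| = 65.5 and B in +x, so B = (65.5, 0). ZQ runs at 122.9° with |ZQ| = 17.9, so Q = (-9.72, 15.0). J is determined by |QJ| = 51.8 and |JB| = 58.7 together: it lies at the intersection of circle(Q, 51.8) and circle(B, 58.7). With |QB| = 76.7, the foot of the radical line on QB is 33.4 from Q and the perpendicular offset is √(51.8² − 33.4²) = 39.6. Taking the right-of-QB solution: J = (15.3, -30.4).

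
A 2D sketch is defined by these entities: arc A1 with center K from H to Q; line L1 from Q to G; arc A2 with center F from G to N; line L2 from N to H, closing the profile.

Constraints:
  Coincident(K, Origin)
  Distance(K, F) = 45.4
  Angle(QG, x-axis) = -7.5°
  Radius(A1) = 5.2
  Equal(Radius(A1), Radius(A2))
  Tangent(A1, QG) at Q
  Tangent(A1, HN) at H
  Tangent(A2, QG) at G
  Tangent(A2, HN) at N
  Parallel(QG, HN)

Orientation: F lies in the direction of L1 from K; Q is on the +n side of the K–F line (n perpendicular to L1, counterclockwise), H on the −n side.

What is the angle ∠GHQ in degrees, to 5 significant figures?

77.098°

The slot axis is L1's direction at -7.5°, so u = (cos -7.5°, sin -7.5°) = (0.99144, -0.13053) and n = (−sin -7.5°, cos -7.5°) = (0.13053, 0.99144). K is at the origin and F lies 45.4 along u from K, so F = 45.4·u = (45.012, -5.9259). Tangency of A1 to both parallel lines with radius 5.2 puts Q and H at K ± 5.2·n: Q = (0.67874, 5.1555), H = (-0.67874, -5.1555). Equal radii place G and N the same way about F: G = F + 5.2·n = (45.690, -0.77038), N = F − 5.2·n = (44.333, -11.081). Then cos ∠GHQ = HG·HQ / (|HG||HQ|), giving 77.098°.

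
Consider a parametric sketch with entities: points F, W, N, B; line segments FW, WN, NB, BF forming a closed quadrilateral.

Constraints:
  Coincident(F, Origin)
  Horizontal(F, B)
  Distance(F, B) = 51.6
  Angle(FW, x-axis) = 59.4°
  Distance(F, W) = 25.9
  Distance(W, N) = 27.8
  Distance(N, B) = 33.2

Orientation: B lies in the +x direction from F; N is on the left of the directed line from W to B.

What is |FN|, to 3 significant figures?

50.3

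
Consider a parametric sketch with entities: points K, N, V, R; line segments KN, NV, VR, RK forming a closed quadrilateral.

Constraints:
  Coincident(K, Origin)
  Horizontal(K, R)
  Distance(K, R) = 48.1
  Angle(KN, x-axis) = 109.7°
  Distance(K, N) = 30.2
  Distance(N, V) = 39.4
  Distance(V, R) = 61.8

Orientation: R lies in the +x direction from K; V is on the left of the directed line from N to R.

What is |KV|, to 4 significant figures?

57.93

K is at the origin; KR is horizontal with |KR| = 48.1 and R in +x, so R = (48.1, 0). KN runs at 109.7° with |KN| = 30.2, so N = (-10.18, 28.43). V is determined by |NV| = 39.4 and |VR| = 61.8 together: it lies at the intersection of circle(N, 39.4) and circle(R, 61.8). With |NR| = 64.85, the foot of the radical line on NR is 14.94 from N and the perpendicular offset is √(39.4² − 14.94²) = 36.46. Taking the left-of-NR solution: V = (19.24, 54.64).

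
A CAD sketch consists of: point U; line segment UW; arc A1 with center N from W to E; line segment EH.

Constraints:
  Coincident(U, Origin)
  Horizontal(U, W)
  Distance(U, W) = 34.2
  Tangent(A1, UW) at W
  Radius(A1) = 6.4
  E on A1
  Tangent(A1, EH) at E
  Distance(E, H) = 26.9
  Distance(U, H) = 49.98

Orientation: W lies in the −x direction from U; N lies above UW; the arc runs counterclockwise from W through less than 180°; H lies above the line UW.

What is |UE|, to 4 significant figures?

29.37

Checks: U.y = 0.00, W.y = 0.00 ✓; |NE| = 6.400 ✓; ∠(NE, EH) = 90.00° ✓; |EH| = 26.90 ✓; |UH| = 49.98 ✓.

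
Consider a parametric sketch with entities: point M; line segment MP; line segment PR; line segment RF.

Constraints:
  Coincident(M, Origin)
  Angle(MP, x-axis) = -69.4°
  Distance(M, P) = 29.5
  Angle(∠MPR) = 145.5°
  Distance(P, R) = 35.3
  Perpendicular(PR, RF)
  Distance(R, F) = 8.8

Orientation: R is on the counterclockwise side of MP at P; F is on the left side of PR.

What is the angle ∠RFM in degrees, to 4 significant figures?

97.56°

M is at the origin; MP runs at -69.4° with length 29.5, so P = 29.5·(cos -69.4°, sin -69.4°) = (10.38, -27.61). ∠MPR = 145.5°, so PR runs at -69.4° + (180° − 145.5°) = -34.90° from the x-axis; with |PR| = 35.3, R = P + 35.3·(cos -34.90°, sin -34.90°) = (39.33, -47.81). The perpendicularity gives RF at right angles to PR; with |RF| = 8.8 on the left of PR, F = R + 8.8·(0.5721, 0.8202) = (44.37, -40.59). Then cos ∠RFM = FR·FM / (|FR||FM|), giving 97.56°.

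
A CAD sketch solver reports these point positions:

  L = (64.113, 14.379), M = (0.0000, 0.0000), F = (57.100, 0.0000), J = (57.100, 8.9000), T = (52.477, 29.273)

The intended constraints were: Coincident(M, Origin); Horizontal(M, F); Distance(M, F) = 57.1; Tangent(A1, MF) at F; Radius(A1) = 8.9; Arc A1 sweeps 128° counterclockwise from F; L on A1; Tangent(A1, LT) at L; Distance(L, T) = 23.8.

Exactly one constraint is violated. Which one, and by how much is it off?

Distance(L, T) = 23.8 — off by 4.90.

M = (0.00, 0.00) ✓; M.y = 0.00, F.y = 0.00 ✓; |MF| = 57.10 ✓; ∠(JF, FM) = 90.00° ✓; |JF| = 8.900 ✓; bearing(J→L) − bearing(J→F) = 128.0° ✓; |JL| = 8.900 ✓; ∠(JL, LT) = 90.00° ✓; |LT| = 18.90 ✗.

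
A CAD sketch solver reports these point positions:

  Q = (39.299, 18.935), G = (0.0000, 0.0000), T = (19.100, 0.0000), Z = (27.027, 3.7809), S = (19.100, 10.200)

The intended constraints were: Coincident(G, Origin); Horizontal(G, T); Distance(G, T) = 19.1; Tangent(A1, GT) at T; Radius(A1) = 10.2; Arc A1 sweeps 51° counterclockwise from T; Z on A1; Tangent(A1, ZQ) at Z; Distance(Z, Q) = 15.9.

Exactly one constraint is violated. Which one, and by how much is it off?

Distance(Z, Q) = 15.9 — off by 3.60.

G = (0.00, 0.00) ✓; G.y = 0.00, T.y = 0.00 ✓; |GT| = 19.10 ✓; ∠(ST, TG) = 90.00° ✓; |ST| = 10.20 ✓; bearing(S→Z) − bearing(S→T) = 51.00° ✓; |SZ| = 10.20 ✓; ∠(SZ, ZQ) = 90.00° ✓; |ZQ| = 19.50 ✗.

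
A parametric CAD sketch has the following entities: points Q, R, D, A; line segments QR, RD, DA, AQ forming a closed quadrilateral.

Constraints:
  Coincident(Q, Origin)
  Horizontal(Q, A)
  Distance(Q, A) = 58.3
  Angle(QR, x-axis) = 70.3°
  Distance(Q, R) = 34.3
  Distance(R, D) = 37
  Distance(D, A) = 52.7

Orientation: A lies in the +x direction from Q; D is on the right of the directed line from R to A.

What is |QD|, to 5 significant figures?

7.1687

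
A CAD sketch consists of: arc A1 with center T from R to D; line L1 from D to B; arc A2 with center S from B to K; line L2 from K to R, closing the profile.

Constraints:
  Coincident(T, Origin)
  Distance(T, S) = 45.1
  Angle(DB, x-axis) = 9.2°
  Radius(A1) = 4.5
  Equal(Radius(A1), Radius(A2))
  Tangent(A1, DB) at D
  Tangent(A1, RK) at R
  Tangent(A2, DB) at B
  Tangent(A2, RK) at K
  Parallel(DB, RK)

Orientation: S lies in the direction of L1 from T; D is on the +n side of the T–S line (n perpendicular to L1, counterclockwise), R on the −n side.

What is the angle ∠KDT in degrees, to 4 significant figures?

78.71°

Tangency of A1 to both parallel lines with radius 4.5 puts D and R at T ± 4.5·n: D = (-0.7195, 4.442), R = (0.7195, -4.442). Equal radii place B and K the same way about S: B = S + 4.5·n = (43.80, 11.65), K = S − 4.5·n = (45.24, 2.769). Then cos ∠KDT = DK·DT / (|DK||DT|), giving 78.71°.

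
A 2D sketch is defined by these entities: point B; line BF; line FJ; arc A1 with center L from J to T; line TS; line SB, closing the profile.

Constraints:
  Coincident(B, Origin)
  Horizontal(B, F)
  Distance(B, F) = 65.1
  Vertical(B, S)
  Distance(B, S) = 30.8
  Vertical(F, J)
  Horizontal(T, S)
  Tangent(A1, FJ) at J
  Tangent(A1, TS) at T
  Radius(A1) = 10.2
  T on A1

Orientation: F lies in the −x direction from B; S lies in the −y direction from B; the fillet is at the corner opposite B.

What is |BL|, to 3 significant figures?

58.6

B is at the origin; B and F share the same y with |BF| = 65.1 and F on the −x side, so F = (-65.1, 0.00). B and S share the same x with |BS| = 30.8 and S on the −y side, so S = (0.00, -30.8). The virtual corner opposite B is at (-65.1, -30.8). A1 meets FJ tangentially, so LJ is at right angles to FJ and since A1 is tangent to TS there, LT ⟂ TS, with radius 10.2, so the center L sits 10.2 in from both sides at L = (-54.9, -20.6). Then |BL| = |L − B| = 58.6.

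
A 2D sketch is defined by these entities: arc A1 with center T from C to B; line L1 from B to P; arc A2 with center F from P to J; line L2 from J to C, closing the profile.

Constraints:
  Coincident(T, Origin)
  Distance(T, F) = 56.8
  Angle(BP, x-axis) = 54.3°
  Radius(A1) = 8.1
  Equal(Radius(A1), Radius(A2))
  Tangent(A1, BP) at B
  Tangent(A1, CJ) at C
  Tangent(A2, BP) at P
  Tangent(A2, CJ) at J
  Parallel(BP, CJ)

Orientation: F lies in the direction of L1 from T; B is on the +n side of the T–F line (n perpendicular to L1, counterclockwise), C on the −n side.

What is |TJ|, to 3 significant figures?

57.4

The slot axis is L1's direction at 54.3°, so u = (cos 54.3°, sin 54.3°) = (0.584, 0.812) and n = (−sin 54.3°, cos 54.3°) = (-0.812, 0.584). T is at the origin and F lies 56.8 along u from T, so F = 56.8·u = (33.1, 46.1). Tangency of A1 to both parallel lines with radius 8.1 puts B and C at T ± 8.1·n: B = (-6.58, 4.73), C = (6.58, -4.73). Equal radii place P and J the same way about F: P = F + 8.1·n = (26.6, 50.9), J = F − 8.1·n = (39.7, 41.4). Then |TJ| = |J − T| = 57.4.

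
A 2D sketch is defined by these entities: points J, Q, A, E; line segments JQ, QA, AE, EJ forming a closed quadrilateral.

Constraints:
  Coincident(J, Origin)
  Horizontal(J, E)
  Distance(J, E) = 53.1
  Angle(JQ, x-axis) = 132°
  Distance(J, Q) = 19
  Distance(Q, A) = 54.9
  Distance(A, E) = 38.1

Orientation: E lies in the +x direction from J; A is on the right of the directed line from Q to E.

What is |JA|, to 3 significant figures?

35.9

J is at the origin; J and E share the same y with |JE| = 53.1 and E in +x, so E = (53.1, 0). JQ runs at 132.0° with |JQ| = 19.0, so Q = (-12.7, 14.1). A is determined by |QA| = 54.9 and |AE| = 38.1 together: it lies at the intersection of circle(Q, 54.9) and circle(E, 38.1). With |QE| = 67.3, the foot of the radical line on QE is 45.3 from Q and the perpendicular offset is √(54.9² − 45.3²) = 31.1. Taking the right-of-QE solution: A = (25.0, -25.8).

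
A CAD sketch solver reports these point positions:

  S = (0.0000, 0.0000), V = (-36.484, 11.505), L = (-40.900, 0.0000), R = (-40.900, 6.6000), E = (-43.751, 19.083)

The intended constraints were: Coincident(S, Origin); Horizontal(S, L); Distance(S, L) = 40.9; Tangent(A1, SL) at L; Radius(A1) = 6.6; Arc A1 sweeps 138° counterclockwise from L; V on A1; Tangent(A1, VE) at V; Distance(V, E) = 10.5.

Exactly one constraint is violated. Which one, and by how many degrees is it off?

Tangent(A1, VE) at V — off by 4.20°.

S = (0.00, 0.00) ✓; S.y = 0.00, L.y = 0.00 ✓; |SL| = 40.90 ✓; ∠(RL, LS) = 90.00° ✓; |RL| = 6.600 ✓; bearing(R→V) − bearing(R→L) = 138.0° ✓; |RV| = 6.600 ✓; ∠(RV, VE) = 94.20° ✗; |VE| = 10.50 ✓.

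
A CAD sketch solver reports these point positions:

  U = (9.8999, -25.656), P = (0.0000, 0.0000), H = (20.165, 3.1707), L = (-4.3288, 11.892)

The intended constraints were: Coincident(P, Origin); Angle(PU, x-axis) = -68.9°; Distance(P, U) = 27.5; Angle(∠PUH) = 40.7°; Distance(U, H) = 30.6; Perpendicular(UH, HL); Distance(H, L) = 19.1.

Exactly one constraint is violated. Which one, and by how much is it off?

Distance(H, L) = 19.1 — off by 6.90.

P = (0.00, 0.00) ✓; PU at -68.90° ✓; |PU| = 27.50 ✓; ∠PUH = 40.70° ✓; |UH| = 30.60 ✓; ∠(UH, HL) = 90.00° ✓; |HL| = 26.00 ✗.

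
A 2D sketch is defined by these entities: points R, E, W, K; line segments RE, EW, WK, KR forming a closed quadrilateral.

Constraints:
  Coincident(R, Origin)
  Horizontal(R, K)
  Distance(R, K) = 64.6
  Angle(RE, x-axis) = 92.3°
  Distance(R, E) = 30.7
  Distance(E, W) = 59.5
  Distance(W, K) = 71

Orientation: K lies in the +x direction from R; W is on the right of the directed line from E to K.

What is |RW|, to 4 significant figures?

28.82

R is at the origin; RK is horizontal with |RK| = 64.6 and K in +x, so K = (64.6, 0). RE runs at 92.3° with |RE| = 30.7, so E = (-1.232, 30.68). W is determined by |EW| = 59.5 and |WK| = 71.0 together: it lies at the intersection of circle(E, 59.5) and circle(K, 71.0). With |EK| = 72.63, the foot of the radical line on EK is 25.98 from E and the perpendicular offset is √(59.5² − 25.98²) = 53.53. Taking the right-of-EK solution: W = (-0.2889, -28.82).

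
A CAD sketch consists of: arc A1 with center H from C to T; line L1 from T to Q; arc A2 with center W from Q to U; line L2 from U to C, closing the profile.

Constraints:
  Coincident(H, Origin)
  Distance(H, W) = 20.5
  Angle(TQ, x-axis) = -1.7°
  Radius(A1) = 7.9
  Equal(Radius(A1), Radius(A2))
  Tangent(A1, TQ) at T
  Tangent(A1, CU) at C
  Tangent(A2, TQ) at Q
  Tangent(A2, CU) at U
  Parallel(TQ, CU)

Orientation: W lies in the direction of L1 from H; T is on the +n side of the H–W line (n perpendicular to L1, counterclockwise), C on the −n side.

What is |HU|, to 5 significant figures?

21.970

Tangency of A1 to both parallel lines with radius 7.9 puts T and C at H ± 7.9·n: T = (0.23436, 7.8965), C = (-0.23436, -7.8965). Equal radii place Q and U the same way about W: Q = W + 7.9·n = (20.725, 7.2884), U = W − 7.9·n = (20.257, -8.5047). Then |HU| = |U − H| = 21.970.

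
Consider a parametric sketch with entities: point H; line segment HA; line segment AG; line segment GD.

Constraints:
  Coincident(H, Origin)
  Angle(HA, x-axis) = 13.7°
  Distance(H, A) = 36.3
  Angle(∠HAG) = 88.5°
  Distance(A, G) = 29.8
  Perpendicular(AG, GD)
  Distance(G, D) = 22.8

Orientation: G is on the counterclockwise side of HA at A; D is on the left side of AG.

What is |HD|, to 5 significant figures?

31.847

H is at the origin; HA runs at 13.7° with length 36.3, so A = 36.3·(cos 13.7°, sin 13.7°) = (35.267, 8.5972). ∠HAG = 88.5°, so AG runs at 13.7° + (180° − 88.5°) = 105.20° from the x-axis; with |AG| = 29.8, G = A + 29.8·(cos 105.20°, sin 105.20°) = (27.454, 37.355). AG ⟂ GD; with |GD| = 22.8 on the left of AG, D = G + 22.8·(-0.96502, -0.26219) = (5.4516, 31.377). Then |HD| = |D − H| = 31.847.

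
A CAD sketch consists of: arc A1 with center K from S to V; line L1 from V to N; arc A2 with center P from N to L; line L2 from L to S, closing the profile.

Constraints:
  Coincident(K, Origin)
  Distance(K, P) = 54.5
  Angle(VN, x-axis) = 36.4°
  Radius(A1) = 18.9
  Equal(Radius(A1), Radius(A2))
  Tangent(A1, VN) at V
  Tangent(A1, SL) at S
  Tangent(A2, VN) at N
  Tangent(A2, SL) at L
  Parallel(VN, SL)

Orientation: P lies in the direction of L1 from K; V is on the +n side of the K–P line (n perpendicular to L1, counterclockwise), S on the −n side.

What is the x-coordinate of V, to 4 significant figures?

-11.22

The slot axis is L1's direction at 36.4°, so u = (cos 36.4°, sin 36.4°) = (0.8049, 0.5934) and n = (−sin 36.4°, cos 36.4°) = (-0.5934, 0.8049). K is at the origin and P lies 54.5 along u from K, so P = 54.5·u = (43.87, 32.34). Tangency of A1 to both parallel lines with radius 18.9 puts V and S at K ± 18.9·n: V = (-11.22, 15.21), S = (11.22, -15.21). So V.x = -11.22.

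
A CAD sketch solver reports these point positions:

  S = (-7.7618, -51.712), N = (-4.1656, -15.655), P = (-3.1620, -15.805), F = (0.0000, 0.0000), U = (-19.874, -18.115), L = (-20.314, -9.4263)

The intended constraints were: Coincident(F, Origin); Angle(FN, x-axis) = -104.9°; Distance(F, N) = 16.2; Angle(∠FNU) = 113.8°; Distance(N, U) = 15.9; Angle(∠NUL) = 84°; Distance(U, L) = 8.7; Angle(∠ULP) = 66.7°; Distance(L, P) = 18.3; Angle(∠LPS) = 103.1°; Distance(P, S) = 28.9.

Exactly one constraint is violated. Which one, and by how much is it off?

Distance(P, S) = 28.9 — off by 7.30.

F = (0.00, 0.00) ✓; FN at -104.9° ✓; |FN| = 16.20 ✓; ∠FNU = 113.8° ✓; |NU| = 15.90 ✓; ∠NUL = 84.00° ✓; |UL| = 8.700 ✓; ∠ULP = 66.70° ✓; |LP| = 18.30 ✓; ∠LPS = 103.1° ✓; |PS| = 36.20 ✗.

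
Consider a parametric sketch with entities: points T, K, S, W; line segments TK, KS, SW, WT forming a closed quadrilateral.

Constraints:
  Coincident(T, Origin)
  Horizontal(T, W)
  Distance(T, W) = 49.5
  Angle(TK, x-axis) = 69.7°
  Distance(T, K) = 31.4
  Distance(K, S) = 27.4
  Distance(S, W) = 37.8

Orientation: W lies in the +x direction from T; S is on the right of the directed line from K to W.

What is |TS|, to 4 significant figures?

11.94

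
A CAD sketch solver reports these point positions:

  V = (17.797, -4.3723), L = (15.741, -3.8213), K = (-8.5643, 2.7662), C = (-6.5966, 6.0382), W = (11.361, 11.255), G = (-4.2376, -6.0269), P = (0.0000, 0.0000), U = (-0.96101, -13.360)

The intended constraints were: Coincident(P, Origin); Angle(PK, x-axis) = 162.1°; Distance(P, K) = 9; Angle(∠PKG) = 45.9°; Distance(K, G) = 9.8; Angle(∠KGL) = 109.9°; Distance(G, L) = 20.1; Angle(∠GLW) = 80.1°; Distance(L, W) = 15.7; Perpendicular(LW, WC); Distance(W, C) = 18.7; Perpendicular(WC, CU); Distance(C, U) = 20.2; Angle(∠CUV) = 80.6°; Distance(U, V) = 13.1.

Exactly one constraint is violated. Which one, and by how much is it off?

Distance(U, V) = 13.1 — off by 7.70.

P = (0.00, 0.00) ✓; PK at 162.1° ✓; |PK| = 9.000 ✓; ∠PKG = 45.90° ✓; |KG| = 9.800 ✓; ∠KGL = 109.9° ✓; |GL| = 20.10 ✓; ∠GLW = 80.10° ✓; |LW| = 15.70 ✓; ∠(LW, WC) = 90.00° ✓; |WC| = 18.70 ✓; ∠(WC, CU) = 90.00° ✓; |CU| = 20.20 ✓; ∠CUV = 80.60° ✓; |UV| = 20.80 ✗.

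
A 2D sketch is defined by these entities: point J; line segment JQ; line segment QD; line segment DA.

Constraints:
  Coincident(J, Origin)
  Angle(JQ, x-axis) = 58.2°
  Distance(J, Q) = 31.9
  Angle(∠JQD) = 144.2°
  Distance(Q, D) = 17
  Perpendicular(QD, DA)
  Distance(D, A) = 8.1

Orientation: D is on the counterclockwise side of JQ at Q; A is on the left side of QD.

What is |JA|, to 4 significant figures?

44.15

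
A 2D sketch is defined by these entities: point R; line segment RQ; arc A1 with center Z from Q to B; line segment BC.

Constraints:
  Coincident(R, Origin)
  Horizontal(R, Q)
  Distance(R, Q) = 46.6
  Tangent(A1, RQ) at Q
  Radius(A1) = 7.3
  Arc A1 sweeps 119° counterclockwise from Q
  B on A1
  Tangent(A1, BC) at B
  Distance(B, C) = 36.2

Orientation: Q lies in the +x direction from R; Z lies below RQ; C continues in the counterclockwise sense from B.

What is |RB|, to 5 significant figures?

41.650

R is at the origin; R and Q share the same y with |RQ| = 46.6 and Q on the +x side, so Q = (46.600, 0.0000). Tangency of A1 to RQ means the radius ZQ is perpendicular to RQ, so Z = Q + (0, -7.3) = (46.600, -7.3000). On A1, Q sits at bearing 90° from Z; a 119° counterclockwise sweep puts B at bearing 209°, so B = Z + 7.3·(cos 209°, sin 209°) = (40.215, -10.839). Then |RB| = |B − R| = 41.650.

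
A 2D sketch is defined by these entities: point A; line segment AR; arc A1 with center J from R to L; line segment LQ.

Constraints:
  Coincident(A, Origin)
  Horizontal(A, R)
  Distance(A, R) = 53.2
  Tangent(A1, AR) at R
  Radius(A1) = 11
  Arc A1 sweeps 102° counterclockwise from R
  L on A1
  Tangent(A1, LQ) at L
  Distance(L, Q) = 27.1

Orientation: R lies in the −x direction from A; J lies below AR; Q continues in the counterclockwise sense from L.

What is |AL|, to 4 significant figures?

65.33

A is at the origin; AR is horizontal with |AR| = 53.2 and R on the −x side, so R = (-53.20, 0.000). The tangent condition forces JR to be normal to AR, so J = R + (0, -11) = (-53.20, -11.00). On A1, R sits at bearing 90° from J; a 102° counterclockwise sweep puts L at bearing 192°, so L = J + 11.0·(cos 192°, sin 192°) = (-63.96, -13.29). Then |AL| = |L − A| = 65.33.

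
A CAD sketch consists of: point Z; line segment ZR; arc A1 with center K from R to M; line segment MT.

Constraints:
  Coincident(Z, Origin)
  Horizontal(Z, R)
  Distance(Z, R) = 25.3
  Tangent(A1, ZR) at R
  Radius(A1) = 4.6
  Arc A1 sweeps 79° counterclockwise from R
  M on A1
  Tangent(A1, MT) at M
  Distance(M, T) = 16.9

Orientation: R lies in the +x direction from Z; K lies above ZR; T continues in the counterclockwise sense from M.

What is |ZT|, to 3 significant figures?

38.8

Z is at the origin; Z and R share the same y with |ZR| = 25.3 and R on the +x side, so R = (25.3, 0.00). Tangency of A1 to ZR means the radius KR is perpendicular to ZR, so K = R + (0, 4.6) = (25.3, 4.60). On A1, R sits at bearing -90° from K; a 79° counterclockwise sweep puts M at bearing -11°, so M = K + 4.6·(cos -11°, sin -11°) = (29.8, 3.72). Since A1 is tangent to MT there, KM ⟂ MT, so MT runs along (−sin -11°, cos -11°); with |MT| = 16.9, T = (33.0, 20.3). Then |ZT| = |T − Z| = 38.8.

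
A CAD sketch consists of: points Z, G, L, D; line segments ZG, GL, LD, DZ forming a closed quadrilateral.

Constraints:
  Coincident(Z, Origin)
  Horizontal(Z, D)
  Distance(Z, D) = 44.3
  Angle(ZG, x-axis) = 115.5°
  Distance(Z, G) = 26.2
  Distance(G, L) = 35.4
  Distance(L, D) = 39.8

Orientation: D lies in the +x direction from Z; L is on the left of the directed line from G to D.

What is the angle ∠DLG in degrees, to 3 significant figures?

107°

Checks: |GL| = 35.40 ✓; |LD| = 39.80 ✓.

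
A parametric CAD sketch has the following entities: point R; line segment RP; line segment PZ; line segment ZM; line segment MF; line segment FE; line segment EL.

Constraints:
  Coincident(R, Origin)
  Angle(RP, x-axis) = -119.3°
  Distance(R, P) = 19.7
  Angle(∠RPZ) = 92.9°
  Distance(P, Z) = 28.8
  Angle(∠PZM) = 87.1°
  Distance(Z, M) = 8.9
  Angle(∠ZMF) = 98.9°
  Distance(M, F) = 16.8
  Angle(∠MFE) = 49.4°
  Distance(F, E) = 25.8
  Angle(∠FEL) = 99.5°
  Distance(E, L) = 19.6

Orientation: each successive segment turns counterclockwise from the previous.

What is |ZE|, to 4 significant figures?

10.89

R is at the origin; RP runs at -119.3° with length 19.7, so P = (-9.641, -17.18). ∠RPZ = 92.9° gives PZ at -32.20° from the x-axis; with |PZ| = 28.8, Z = (14.73, -32.53). ∠PZM = 87.1° gives ZM at 60.70° from the x-axis; with |ZM| = 8.9, M = (19.09, -24.77). ∠ZMF = 98.9° gives MF at 141.8° from the x-axis; with |MF| = 16.8, F = (5.883, -14.38). ∠MFE = 49.4° gives FE at -87.60° from the x-axis; with |FE| = 25.8, E = (6.963, -40.15). Then |ZE| = |E − Z| = 10.89.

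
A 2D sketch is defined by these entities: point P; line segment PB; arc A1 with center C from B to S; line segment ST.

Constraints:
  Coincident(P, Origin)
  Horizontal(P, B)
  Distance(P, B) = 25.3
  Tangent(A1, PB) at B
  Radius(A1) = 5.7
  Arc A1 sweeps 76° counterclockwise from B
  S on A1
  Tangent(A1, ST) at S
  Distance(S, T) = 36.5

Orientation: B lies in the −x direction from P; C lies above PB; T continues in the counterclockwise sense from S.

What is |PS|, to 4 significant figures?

20.24

P is at the origin; P and B share the same y with |PB| = 25.3 and B on the −x side, so B = (-25.30, 0.000). Tangency of A1 to PB means the radius CB is perpendicular to PB, so C = B + (0, 5.7) = (-25.30, 5.700). On A1, B sits at bearing -90° from C; a 76° counterclockwise sweep puts S at bearing -14°, so S = C + 5.7·(cos -14°, sin -14°) = (-19.77, 4.321). Then |PS| = |S − P| = 20.24.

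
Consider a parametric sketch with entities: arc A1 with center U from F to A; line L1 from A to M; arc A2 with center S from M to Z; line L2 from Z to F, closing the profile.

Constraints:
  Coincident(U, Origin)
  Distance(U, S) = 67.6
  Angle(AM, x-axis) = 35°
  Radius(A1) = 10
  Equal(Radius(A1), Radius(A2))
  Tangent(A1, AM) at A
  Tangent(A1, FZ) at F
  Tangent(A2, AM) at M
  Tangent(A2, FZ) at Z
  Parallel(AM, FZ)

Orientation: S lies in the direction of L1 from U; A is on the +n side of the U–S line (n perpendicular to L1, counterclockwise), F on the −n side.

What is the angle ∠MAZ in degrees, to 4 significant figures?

16.48°

Tangency of A1 to both parallel lines with radius 10.0 puts A and F at U ± 10.0·n: A = (-5.736, 8.192), F = (5.736, -8.192). Equal radii place M and Z the same way about S: M = S + 10.0·n = (49.64, 46.97), Z = S − 10.0·n = (61.11, 30.58). Then cos ∠MAZ = AM·AZ / (|AM||AZ|), giving 16.48°.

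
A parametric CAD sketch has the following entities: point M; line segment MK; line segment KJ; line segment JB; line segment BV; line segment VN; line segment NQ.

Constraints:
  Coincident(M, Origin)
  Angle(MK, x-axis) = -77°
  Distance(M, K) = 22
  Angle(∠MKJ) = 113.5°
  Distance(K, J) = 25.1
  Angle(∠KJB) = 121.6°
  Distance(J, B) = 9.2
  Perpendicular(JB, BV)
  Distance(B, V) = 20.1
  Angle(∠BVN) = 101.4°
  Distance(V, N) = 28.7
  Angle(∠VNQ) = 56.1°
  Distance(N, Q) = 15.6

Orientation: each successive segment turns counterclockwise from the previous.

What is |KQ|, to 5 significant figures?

10.020

∠BVN = 101.4° gives VN at -143.50° from the x-axis; with |VN| = 28.7, N = (-2.1879, -22.780). ∠VNQ = 56.1° gives NQ at -19.600° from the x-axis; with |NQ| = 15.6, Q = (12.508, -28.013). Then |KQ| = |Q − K| = 10.020.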